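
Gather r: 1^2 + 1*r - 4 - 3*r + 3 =-2*r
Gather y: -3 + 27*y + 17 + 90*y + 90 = 117*y + 104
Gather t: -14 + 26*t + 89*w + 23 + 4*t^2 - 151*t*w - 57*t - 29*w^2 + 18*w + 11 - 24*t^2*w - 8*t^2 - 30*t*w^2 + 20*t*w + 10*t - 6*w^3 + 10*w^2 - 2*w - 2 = t^2*(-24*w - 4) + t*(-30*w^2 - 131*w - 21) - 6*w^3 - 19*w^2 + 105*w + 18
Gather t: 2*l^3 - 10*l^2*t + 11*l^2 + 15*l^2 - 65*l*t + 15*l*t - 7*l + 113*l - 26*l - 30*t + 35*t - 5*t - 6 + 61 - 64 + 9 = 2*l^3 + 26*l^2 + 80*l + t*(-10*l^2 - 50*l)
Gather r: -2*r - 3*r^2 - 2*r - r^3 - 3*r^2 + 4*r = -r^3 - 6*r^2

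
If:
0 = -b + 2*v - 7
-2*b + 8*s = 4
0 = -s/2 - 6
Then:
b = -50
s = -12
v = -43/2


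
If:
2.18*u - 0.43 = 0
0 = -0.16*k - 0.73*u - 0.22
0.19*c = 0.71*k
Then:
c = -8.50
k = -2.27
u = 0.20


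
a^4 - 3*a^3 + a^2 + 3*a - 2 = (a - 2)*(a - 1)^2*(a + 1)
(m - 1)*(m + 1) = m^2 - 1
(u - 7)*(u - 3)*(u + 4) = u^3 - 6*u^2 - 19*u + 84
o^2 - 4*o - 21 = (o - 7)*(o + 3)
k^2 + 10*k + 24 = (k + 4)*(k + 6)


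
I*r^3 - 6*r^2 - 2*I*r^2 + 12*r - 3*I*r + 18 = (r - 3)*(r + 6*I)*(I*r + I)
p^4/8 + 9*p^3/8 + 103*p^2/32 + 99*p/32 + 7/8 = (p/4 + 1)*(p/2 + 1/4)*(p + 1)*(p + 7/2)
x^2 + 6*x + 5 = (x + 1)*(x + 5)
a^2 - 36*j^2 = (a - 6*j)*(a + 6*j)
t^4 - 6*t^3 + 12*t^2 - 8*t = t*(t - 2)^3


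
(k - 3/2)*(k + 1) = k^2 - k/2 - 3/2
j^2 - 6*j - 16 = (j - 8)*(j + 2)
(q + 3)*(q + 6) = q^2 + 9*q + 18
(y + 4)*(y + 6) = y^2 + 10*y + 24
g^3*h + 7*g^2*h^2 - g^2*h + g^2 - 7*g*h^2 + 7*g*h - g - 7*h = (g - 1)*(g + 7*h)*(g*h + 1)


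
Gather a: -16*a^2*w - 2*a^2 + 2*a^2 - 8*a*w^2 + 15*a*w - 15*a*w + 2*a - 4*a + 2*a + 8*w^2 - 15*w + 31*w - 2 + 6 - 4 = -16*a^2*w - 8*a*w^2 + 8*w^2 + 16*w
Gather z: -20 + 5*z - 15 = 5*z - 35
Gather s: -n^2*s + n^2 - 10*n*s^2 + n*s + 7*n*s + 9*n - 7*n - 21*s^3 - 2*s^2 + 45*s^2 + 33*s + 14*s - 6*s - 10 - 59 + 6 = n^2 + 2*n - 21*s^3 + s^2*(43 - 10*n) + s*(-n^2 + 8*n + 41) - 63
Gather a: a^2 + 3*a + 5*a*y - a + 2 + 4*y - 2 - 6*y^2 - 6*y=a^2 + a*(5*y + 2) - 6*y^2 - 2*y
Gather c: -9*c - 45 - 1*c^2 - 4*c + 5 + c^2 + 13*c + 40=0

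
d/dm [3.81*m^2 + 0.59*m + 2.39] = 7.62*m + 0.59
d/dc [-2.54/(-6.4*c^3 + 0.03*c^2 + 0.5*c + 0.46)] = (-48.768*c^2 + 0.1524*c + 1.27)/(-6.4*c^3 + 0.03*c^2 + 0.5*c + 0.46)^2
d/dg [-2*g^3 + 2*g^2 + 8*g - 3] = -6*g^2 + 4*g + 8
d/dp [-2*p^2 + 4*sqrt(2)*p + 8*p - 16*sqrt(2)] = -4*p + 4*sqrt(2) + 8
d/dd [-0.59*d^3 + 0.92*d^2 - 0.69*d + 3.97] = -1.77*d^2 + 1.84*d - 0.69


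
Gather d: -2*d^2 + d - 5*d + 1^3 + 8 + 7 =-2*d^2 - 4*d + 16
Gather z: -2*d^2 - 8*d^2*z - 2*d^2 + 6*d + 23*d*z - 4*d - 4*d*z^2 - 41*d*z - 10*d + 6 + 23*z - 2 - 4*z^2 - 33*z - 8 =-4*d^2 - 8*d + z^2*(-4*d - 4) + z*(-8*d^2 - 18*d - 10) - 4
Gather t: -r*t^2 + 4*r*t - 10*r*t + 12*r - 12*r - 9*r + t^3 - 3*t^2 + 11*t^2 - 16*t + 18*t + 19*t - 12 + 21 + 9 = -9*r + t^3 + t^2*(8 - r) + t*(21 - 6*r) + 18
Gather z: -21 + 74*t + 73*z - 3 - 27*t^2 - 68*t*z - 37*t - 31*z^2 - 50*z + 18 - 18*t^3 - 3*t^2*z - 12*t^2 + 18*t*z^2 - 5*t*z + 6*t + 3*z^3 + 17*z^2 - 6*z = -18*t^3 - 39*t^2 + 43*t + 3*z^3 + z^2*(18*t - 14) + z*(-3*t^2 - 73*t + 17) - 6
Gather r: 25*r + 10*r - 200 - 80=35*r - 280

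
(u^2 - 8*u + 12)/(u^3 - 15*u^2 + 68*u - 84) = 1/(u - 7)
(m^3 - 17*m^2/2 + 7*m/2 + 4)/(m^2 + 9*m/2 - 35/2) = (2*m^3 - 17*m^2 + 7*m + 8)/(2*m^2 + 9*m - 35)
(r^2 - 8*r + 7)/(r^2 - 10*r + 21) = (r - 1)/(r - 3)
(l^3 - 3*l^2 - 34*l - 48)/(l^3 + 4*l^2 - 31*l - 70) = (l^2 - 5*l - 24)/(l^2 + 2*l - 35)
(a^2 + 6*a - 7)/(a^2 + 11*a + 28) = (a - 1)/(a + 4)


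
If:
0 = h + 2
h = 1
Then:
No Solution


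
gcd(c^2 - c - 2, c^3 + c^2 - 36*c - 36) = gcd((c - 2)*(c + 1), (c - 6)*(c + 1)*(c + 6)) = c + 1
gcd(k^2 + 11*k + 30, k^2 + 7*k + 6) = k + 6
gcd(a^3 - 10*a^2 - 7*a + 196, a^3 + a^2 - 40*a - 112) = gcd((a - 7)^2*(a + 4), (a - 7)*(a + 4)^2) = a^2 - 3*a - 28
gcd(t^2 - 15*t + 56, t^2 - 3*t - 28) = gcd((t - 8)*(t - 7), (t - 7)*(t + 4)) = t - 7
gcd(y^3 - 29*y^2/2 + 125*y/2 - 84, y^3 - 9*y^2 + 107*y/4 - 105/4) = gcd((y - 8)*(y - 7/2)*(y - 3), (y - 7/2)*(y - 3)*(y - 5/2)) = y^2 - 13*y/2 + 21/2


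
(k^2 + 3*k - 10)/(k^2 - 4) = (k + 5)/(k + 2)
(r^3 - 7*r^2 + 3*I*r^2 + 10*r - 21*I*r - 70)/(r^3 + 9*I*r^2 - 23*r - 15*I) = (r^2 - r*(7 + 2*I) + 14*I)/(r^2 + 4*I*r - 3)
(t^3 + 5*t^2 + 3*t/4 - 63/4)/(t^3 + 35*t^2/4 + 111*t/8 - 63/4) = 2*(2*t^2 + 3*t - 9)/(4*t^2 + 21*t - 18)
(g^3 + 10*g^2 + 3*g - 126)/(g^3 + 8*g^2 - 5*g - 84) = (g + 6)/(g + 4)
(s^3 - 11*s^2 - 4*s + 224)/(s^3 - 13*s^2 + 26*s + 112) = (s + 4)/(s + 2)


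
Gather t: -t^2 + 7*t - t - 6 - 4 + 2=-t^2 + 6*t - 8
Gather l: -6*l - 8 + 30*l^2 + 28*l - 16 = 30*l^2 + 22*l - 24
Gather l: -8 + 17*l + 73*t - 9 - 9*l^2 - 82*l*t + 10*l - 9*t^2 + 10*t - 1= -9*l^2 + l*(27 - 82*t) - 9*t^2 + 83*t - 18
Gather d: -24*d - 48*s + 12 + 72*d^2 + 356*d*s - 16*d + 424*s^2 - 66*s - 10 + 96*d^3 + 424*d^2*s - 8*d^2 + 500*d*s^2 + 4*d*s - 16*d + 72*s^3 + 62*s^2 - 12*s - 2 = 96*d^3 + d^2*(424*s + 64) + d*(500*s^2 + 360*s - 56) + 72*s^3 + 486*s^2 - 126*s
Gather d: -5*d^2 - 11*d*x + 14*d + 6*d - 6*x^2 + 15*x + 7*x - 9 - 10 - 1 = -5*d^2 + d*(20 - 11*x) - 6*x^2 + 22*x - 20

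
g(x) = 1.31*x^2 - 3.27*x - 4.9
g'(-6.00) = -18.99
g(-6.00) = 61.88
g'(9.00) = 20.31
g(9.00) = 71.78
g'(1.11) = -0.36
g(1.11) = -6.92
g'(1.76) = 1.34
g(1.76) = -6.60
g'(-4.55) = -15.19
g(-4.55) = 37.10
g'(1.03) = -0.57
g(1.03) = -6.88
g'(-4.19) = -14.25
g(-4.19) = 31.80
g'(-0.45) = -4.45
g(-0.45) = -3.16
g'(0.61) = -1.67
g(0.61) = -6.41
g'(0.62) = -1.65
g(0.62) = -6.42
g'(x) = 2.62*x - 3.27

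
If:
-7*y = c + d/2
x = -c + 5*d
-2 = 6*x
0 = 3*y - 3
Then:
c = -19/3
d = -4/3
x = -1/3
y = 1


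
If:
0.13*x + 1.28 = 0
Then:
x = -9.85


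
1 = 1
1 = 1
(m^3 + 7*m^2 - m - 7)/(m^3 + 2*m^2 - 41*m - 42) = (m - 1)/(m - 6)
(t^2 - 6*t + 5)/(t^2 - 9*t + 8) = (t - 5)/(t - 8)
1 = 1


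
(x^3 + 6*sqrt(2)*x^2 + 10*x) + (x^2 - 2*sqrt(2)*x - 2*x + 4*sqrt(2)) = x^3 + x^2 + 6*sqrt(2)*x^2 - 2*sqrt(2)*x + 8*x + 4*sqrt(2)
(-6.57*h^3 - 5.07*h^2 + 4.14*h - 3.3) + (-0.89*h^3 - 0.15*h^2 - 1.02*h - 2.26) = -7.46*h^3 - 5.22*h^2 + 3.12*h - 5.56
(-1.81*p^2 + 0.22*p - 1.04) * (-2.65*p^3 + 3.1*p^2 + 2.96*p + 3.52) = 4.7965*p^5 - 6.194*p^4 - 1.9196*p^3 - 8.944*p^2 - 2.304*p - 3.6608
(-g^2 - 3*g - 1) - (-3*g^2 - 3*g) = 2*g^2 - 1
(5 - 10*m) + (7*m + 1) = 6 - 3*m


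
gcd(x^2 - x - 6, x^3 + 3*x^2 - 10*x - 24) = x^2 - x - 6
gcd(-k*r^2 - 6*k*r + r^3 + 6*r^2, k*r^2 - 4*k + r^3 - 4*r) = 1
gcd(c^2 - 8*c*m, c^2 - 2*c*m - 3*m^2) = 1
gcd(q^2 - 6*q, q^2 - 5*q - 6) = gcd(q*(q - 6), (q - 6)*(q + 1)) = q - 6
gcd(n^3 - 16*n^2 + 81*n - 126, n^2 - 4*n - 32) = 1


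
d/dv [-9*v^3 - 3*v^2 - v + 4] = -27*v^2 - 6*v - 1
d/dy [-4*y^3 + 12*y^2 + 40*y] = -12*y^2 + 24*y + 40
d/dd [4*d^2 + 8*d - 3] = 8*d + 8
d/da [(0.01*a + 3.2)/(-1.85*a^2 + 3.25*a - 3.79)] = (0.0185*a^2 + 11.84*a - 10.4379)/(3.4225*a^4 - 12.025*a^3 + 24.5855*a^2 - 24.635*a + 14.3641)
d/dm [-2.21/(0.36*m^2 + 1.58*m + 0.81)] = (1.5912*m + 3.4918)/(0.36*m^2 + 1.58*m + 0.81)^2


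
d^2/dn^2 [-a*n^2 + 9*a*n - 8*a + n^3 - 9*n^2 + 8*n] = -2*a + 6*n - 18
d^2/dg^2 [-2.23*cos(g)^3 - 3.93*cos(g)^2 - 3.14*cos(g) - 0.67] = 4.8125*cos(g) + 7.86*cos(2*g) + 5.0175*cos(3*g)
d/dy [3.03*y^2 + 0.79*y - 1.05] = 6.06*y + 0.79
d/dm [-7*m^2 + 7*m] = 7 - 14*m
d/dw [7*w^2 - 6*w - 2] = 14*w - 6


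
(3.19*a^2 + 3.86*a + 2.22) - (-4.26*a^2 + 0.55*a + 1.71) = 7.45*a^2 + 3.31*a + 0.51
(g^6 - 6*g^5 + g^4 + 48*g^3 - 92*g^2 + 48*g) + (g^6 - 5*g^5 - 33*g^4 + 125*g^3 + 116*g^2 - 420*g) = 2*g^6 - 11*g^5 - 32*g^4 + 173*g^3 + 24*g^2 - 372*g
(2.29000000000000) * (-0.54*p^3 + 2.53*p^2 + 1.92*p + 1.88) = -1.2366*p^3 + 5.7937*p^2 + 4.3968*p + 4.3052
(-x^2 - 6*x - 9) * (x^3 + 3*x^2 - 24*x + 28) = -x^5 - 9*x^4 - 3*x^3 + 89*x^2 + 48*x - 252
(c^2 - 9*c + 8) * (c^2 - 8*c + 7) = c^4 - 17*c^3 + 87*c^2 - 127*c + 56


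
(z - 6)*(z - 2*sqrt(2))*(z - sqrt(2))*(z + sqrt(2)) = z^4 - 6*z^3 - 2*sqrt(2)*z^3 - 2*z^2 + 12*sqrt(2)*z^2 + 4*sqrt(2)*z + 12*z - 24*sqrt(2)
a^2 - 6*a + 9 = (a - 3)^2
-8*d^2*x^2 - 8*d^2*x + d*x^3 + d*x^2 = x*(-8*d + x)*(d*x + d)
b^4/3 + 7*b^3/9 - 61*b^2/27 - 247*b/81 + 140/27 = (b/3 + 1)*(b - 5/3)*(b - 4/3)*(b + 7/3)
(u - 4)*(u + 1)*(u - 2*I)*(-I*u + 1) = -I*u^4 - u^3 + 3*I*u^3 + 3*u^2 + 2*I*u^2 + 4*u + 6*I*u + 8*I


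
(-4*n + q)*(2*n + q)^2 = -16*n^3 - 12*n^2*q + q^3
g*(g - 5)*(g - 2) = g^3 - 7*g^2 + 10*g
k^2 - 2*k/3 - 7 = (k - 3)*(k + 7/3)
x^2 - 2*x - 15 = (x - 5)*(x + 3)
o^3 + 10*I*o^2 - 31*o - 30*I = (o + 2*I)*(o + 3*I)*(o + 5*I)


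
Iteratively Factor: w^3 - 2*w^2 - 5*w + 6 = (w - 3)*(w^2 + w - 2) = (w - 3)*(w + 2)*(w - 1)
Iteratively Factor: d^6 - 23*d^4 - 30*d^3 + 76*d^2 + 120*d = (d - 2)*(d^5 + 2*d^4 - 19*d^3 - 68*d^2 - 60*d) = (d - 2)*(d + 3)*(d^4 - d^3 - 16*d^2 - 20*d) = (d - 5)*(d - 2)*(d + 3)*(d^3 + 4*d^2 + 4*d) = (d - 5)*(d - 2)*(d + 2)*(d + 3)*(d^2 + 2*d) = d*(d - 5)*(d - 2)*(d + 2)*(d + 3)*(d + 2)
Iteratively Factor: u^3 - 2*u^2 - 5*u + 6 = (u - 3)*(u^2 + u - 2) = (u - 3)*(u - 1)*(u + 2)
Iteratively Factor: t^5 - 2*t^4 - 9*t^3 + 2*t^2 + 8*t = (t - 4)*(t^4 + 2*t^3 - t^2 - 2*t) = (t - 4)*(t + 2)*(t^3 - t) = (t - 4)*(t - 1)*(t + 2)*(t^2 + t) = t*(t - 4)*(t - 1)*(t + 2)*(t + 1)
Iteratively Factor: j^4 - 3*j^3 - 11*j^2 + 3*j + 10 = (j - 1)*(j^3 - 2*j^2 - 13*j - 10) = (j - 1)*(j + 1)*(j^2 - 3*j - 10) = (j - 1)*(j + 1)*(j + 2)*(j - 5)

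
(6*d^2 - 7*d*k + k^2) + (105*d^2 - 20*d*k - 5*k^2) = 111*d^2 - 27*d*k - 4*k^2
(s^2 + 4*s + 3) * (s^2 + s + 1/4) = s^4 + 5*s^3 + 29*s^2/4 + 4*s + 3/4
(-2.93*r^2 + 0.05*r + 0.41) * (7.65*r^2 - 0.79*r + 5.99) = -22.4145*r^4 + 2.6972*r^3 - 14.4537*r^2 - 0.0244*r + 2.4559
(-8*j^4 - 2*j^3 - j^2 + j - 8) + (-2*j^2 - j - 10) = -8*j^4 - 2*j^3 - 3*j^2 - 18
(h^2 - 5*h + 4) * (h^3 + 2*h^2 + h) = h^5 - 3*h^4 - 5*h^3 + 3*h^2 + 4*h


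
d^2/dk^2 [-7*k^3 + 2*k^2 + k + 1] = 4 - 42*k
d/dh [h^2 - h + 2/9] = 2*h - 1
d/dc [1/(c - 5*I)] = -1/(c - 5*I)^2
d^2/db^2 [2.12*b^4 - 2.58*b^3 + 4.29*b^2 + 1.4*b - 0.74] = 25.44*b^2 - 15.48*b + 8.58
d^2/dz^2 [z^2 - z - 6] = 2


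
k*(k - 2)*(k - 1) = k^3 - 3*k^2 + 2*k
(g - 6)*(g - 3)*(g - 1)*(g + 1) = g^4 - 9*g^3 + 17*g^2 + 9*g - 18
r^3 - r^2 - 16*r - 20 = (r - 5)*(r + 2)^2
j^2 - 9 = (j - 3)*(j + 3)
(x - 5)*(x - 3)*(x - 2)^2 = x^4 - 12*x^3 + 51*x^2 - 92*x + 60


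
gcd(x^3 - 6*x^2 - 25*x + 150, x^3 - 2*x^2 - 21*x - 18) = x - 6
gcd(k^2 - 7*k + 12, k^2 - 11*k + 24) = k - 3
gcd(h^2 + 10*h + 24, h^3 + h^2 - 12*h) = h + 4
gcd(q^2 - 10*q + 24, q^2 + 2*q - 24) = q - 4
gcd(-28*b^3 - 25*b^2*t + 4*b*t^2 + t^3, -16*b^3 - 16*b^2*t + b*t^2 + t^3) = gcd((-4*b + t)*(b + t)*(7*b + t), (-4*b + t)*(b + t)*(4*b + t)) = -4*b^2 - 3*b*t + t^2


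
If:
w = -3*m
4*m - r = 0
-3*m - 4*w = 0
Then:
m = 0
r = 0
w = 0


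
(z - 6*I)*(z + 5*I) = z^2 - I*z + 30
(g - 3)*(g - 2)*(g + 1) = g^3 - 4*g^2 + g + 6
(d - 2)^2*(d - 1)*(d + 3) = d^4 - 2*d^3 - 7*d^2 + 20*d - 12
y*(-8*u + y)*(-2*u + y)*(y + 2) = 16*u^2*y^2 + 32*u^2*y - 10*u*y^3 - 20*u*y^2 + y^4 + 2*y^3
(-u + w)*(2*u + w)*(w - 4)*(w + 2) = -2*u^2*w^2 + 4*u^2*w + 16*u^2 + u*w^3 - 2*u*w^2 - 8*u*w + w^4 - 2*w^3 - 8*w^2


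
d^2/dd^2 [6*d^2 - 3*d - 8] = 12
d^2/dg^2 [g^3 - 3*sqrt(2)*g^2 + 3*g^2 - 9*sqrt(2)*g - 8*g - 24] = 6*g - 6*sqrt(2) + 6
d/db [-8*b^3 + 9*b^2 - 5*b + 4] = -24*b^2 + 18*b - 5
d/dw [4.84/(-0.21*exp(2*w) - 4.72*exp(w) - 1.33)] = (2.0328*exp(w) + 22.8448)*exp(w)/(0.21*exp(2*w) + 4.72*exp(w) + 1.33)^2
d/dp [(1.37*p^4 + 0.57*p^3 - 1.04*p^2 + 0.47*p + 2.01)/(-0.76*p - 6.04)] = (-3.1236*p^4 - 33.9656*p^3 - 9.538*p^2 + 12.5632*p - 1.3112)/(0.5776*p^2 + 9.1808*p + 36.4816)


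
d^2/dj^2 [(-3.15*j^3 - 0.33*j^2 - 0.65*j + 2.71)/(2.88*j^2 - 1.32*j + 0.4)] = (-2.8421709430404e-14*j^5 + 1.4210854715202e-14*j^4 - 17.011296*j^3 + 147.127104*j^2 - 60.345216*j + 2.407968)/(23.887872*j^6 - 32.845824*j^5 + 25.007616*j^4 - 11.423808*j^3 + 3.47328*j^2 - 0.6336*j + 0.064)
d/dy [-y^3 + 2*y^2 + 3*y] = -3*y^2 + 4*y + 3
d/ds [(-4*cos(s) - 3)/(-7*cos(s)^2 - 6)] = 2*(14*cos(s)^2 + 21*cos(s) - 12)*sin(s)/(7*sin(s)^2 - 13)^2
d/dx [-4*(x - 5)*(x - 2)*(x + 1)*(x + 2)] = -16*x^3 + 48*x^2 + 72*x - 64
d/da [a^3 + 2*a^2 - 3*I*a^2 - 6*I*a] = 3*a^2 + a*(4 - 6*I) - 6*I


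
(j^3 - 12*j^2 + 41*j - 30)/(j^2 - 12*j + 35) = (j^2 - 7*j + 6)/(j - 7)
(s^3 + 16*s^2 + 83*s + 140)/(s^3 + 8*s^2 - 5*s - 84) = (s + 5)/(s - 3)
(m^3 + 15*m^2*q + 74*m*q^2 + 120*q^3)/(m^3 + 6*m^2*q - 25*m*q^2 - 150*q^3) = (-m - 4*q)/(-m + 5*q)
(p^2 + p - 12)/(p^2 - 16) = (p - 3)/(p - 4)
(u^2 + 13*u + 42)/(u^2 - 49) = (u + 6)/(u - 7)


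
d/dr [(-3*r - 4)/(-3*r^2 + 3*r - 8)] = 3*(-3*r^2 - 8*r + 12)/(9*r^4 - 18*r^3 + 57*r^2 - 48*r + 64)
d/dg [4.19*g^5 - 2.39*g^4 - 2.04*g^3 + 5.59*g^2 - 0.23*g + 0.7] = 20.95*g^4 - 9.56*g^3 - 6.12*g^2 + 11.18*g - 0.23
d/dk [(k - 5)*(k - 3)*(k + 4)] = 3*k^2 - 8*k - 17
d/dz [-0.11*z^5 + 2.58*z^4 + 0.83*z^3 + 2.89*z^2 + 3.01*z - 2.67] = -0.55*z^4 + 10.32*z^3 + 2.49*z^2 + 5.78*z + 3.01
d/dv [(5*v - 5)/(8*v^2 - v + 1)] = 40*v*(2 - v)/(64*v^4 - 16*v^3 + 17*v^2 - 2*v + 1)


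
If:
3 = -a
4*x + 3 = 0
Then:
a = -3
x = -3/4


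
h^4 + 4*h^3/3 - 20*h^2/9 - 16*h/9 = h*(h - 4/3)*(h + 2/3)*(h + 2)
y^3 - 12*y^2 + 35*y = y*(y - 7)*(y - 5)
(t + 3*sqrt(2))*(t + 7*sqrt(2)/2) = t^2 + 13*sqrt(2)*t/2 + 21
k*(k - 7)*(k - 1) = k^3 - 8*k^2 + 7*k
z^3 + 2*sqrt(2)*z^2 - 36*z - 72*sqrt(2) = (z - 6)*(z + 6)*(z + 2*sqrt(2))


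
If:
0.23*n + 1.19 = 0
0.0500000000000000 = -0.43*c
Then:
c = -0.12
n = -5.17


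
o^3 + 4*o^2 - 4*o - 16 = (o - 2)*(o + 2)*(o + 4)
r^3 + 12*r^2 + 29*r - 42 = (r - 1)*(r + 6)*(r + 7)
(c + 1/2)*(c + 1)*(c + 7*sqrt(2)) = c^3 + 3*c^2/2 + 7*sqrt(2)*c^2 + c/2 + 21*sqrt(2)*c/2 + 7*sqrt(2)/2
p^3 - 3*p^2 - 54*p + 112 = (p - 8)*(p - 2)*(p + 7)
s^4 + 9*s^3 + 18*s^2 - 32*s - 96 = (s - 2)*(s + 3)*(s + 4)^2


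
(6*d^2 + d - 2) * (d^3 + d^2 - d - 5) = 6*d^5 + 7*d^4 - 7*d^3 - 33*d^2 - 3*d + 10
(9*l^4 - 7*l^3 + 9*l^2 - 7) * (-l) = -9*l^5 + 7*l^4 - 9*l^3 + 7*l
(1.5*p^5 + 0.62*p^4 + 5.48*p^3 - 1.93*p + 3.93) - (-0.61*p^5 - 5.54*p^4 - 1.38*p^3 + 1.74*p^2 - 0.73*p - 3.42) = 2.11*p^5 + 6.16*p^4 + 6.86*p^3 - 1.74*p^2 - 1.2*p + 7.35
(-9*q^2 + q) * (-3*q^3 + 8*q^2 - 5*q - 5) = 27*q^5 - 75*q^4 + 53*q^3 + 40*q^2 - 5*q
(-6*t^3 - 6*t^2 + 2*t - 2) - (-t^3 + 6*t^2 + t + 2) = -5*t^3 - 12*t^2 + t - 4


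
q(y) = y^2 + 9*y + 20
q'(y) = 2*y + 9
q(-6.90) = 5.51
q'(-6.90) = -4.80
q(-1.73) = 7.42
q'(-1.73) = 5.54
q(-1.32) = 9.86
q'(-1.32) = 6.36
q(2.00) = 42.00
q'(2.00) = 13.00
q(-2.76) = 2.78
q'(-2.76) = 3.48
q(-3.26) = 1.29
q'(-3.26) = 2.48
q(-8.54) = 16.07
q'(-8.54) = -8.08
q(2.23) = 45.04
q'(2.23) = 13.46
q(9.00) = 182.00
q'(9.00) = 27.00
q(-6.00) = 2.00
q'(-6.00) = -3.00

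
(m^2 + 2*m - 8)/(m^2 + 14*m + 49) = (m^2 + 2*m - 8)/(m^2 + 14*m + 49)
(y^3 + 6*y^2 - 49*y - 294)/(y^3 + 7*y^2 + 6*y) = (y^2 - 49)/(y*(y + 1))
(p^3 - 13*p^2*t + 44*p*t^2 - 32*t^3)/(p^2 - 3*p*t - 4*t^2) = (p^2 - 9*p*t + 8*t^2)/(p + t)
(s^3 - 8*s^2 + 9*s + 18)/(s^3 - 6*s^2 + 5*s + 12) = (s - 6)/(s - 4)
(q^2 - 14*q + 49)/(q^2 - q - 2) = (-q^2 + 14*q - 49)/(-q^2 + q + 2)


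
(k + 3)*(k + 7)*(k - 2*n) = k^3 - 2*k^2*n + 10*k^2 - 20*k*n + 21*k - 42*n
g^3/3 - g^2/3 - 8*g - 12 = (g/3 + 1)*(g - 6)*(g + 2)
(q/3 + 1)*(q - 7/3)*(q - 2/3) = q^3/3 - 67*q/27 + 14/9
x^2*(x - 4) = x^3 - 4*x^2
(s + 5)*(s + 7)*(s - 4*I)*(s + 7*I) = s^4 + 12*s^3 + 3*I*s^3 + 63*s^2 + 36*I*s^2 + 336*s + 105*I*s + 980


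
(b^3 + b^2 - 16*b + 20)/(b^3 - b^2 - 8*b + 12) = (b + 5)/(b + 3)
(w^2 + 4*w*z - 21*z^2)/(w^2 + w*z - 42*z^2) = (-w + 3*z)/(-w + 6*z)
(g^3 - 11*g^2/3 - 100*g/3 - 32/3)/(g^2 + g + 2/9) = 3*(g^2 - 4*g - 32)/(3*g + 2)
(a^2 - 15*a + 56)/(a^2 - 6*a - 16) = (a - 7)/(a + 2)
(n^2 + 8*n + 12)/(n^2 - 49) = (n^2 + 8*n + 12)/(n^2 - 49)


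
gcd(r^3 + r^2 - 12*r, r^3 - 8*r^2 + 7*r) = r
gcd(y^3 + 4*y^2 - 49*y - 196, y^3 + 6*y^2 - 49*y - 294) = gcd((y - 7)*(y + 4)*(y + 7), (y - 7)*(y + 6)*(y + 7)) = y^2 - 49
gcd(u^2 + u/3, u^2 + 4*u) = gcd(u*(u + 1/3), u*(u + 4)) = u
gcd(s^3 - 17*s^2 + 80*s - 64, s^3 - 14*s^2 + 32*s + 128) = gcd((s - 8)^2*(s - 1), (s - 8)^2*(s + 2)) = s^2 - 16*s + 64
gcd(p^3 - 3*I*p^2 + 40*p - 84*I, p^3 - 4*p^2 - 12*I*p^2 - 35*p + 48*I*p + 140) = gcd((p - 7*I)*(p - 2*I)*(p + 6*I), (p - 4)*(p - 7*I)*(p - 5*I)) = p - 7*I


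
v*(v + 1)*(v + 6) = v^3 + 7*v^2 + 6*v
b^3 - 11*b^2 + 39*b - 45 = (b - 5)*(b - 3)^2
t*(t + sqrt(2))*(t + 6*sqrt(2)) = t^3 + 7*sqrt(2)*t^2 + 12*t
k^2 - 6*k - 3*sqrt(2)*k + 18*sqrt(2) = (k - 6)*(k - 3*sqrt(2))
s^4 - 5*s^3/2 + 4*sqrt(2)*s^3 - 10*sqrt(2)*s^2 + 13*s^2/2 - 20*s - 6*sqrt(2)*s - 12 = (s - 3)*(s + 1/2)*(s + 2*sqrt(2))^2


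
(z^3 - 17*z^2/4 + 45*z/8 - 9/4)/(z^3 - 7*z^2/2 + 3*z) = (z - 3/4)/z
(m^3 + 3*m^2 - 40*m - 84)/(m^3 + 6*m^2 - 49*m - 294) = (m^2 - 4*m - 12)/(m^2 - m - 42)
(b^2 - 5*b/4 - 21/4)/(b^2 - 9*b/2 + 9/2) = (4*b + 7)/(2*(2*b - 3))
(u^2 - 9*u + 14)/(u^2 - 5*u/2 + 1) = 2*(u - 7)/(2*u - 1)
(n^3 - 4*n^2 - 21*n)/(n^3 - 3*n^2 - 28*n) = (n + 3)/(n + 4)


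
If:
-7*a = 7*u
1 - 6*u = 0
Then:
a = -1/6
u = 1/6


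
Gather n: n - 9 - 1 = n - 10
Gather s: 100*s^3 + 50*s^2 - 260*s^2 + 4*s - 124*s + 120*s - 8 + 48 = 100*s^3 - 210*s^2 + 40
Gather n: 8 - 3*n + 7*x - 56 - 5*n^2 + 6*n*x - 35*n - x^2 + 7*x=-5*n^2 + n*(6*x - 38) - x^2 + 14*x - 48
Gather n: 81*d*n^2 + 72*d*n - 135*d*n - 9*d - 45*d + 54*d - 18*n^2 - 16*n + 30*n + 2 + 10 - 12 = n^2*(81*d - 18) + n*(14 - 63*d)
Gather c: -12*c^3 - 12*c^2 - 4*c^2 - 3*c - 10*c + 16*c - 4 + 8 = -12*c^3 - 16*c^2 + 3*c + 4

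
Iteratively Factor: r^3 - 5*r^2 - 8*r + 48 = (r - 4)*(r^2 - r - 12) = (r - 4)*(r + 3)*(r - 4)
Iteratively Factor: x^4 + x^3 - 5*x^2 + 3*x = (x)*(x^3 + x^2 - 5*x + 3) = x*(x - 1)*(x^2 + 2*x - 3) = x*(x - 1)*(x + 3)*(x - 1)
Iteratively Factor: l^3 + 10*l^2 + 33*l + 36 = (l + 3)*(l^2 + 7*l + 12) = (l + 3)*(l + 4)*(l + 3)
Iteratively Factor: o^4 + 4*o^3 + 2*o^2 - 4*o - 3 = (o + 3)*(o^3 + o^2 - o - 1) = (o + 1)*(o + 3)*(o^2 - 1) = (o - 1)*(o + 1)*(o + 3)*(o + 1)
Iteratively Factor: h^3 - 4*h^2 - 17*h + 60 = (h - 5)*(h^2 + h - 12) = (h - 5)*(h + 4)*(h - 3)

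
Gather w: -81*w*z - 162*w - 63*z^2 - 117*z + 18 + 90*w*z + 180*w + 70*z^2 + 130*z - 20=w*(9*z + 18) + 7*z^2 + 13*z - 2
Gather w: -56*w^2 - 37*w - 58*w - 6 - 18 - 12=-56*w^2 - 95*w - 36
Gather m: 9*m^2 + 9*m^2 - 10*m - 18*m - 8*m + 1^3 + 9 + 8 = 18*m^2 - 36*m + 18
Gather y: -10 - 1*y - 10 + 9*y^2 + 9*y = 9*y^2 + 8*y - 20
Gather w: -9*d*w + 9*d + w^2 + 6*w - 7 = 9*d + w^2 + w*(6 - 9*d) - 7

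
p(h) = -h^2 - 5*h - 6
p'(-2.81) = 0.62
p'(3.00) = -11.00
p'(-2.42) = -0.16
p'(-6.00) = 7.00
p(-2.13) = 0.11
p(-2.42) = 0.24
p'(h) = -2*h - 5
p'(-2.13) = -0.74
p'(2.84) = -10.68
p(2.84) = -28.27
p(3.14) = -31.56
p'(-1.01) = -2.98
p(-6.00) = -12.00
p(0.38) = -8.04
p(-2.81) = 0.15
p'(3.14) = -11.28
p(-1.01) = -1.97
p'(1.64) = -8.28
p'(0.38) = -5.76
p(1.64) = -16.89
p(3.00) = -30.00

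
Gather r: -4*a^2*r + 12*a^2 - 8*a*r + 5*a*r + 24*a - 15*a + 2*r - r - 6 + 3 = 12*a^2 + 9*a + r*(-4*a^2 - 3*a + 1) - 3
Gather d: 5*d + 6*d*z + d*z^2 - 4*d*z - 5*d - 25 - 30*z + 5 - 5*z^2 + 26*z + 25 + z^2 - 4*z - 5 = d*(z^2 + 2*z) - 4*z^2 - 8*z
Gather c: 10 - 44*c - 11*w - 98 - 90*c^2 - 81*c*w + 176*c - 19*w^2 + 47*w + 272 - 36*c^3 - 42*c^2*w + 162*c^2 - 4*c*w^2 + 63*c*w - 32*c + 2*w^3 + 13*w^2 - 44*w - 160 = -36*c^3 + c^2*(72 - 42*w) + c*(-4*w^2 - 18*w + 100) + 2*w^3 - 6*w^2 - 8*w + 24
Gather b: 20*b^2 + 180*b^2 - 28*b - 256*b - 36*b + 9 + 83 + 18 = 200*b^2 - 320*b + 110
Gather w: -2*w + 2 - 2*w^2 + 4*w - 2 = -2*w^2 + 2*w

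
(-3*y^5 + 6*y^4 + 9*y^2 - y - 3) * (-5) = 15*y^5 - 30*y^4 - 45*y^2 + 5*y + 15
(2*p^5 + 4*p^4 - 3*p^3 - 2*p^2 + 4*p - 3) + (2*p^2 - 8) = 2*p^5 + 4*p^4 - 3*p^3 + 4*p - 11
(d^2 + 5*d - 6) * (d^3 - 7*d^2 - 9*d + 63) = d^5 - 2*d^4 - 50*d^3 + 60*d^2 + 369*d - 378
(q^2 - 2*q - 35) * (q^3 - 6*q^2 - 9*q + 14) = q^5 - 8*q^4 - 32*q^3 + 242*q^2 + 287*q - 490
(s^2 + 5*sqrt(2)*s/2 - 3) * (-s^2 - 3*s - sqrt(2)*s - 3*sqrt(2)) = -s^4 - 7*sqrt(2)*s^3/2 - 3*s^3 - 21*sqrt(2)*s^2/2 - 2*s^2 - 6*s + 3*sqrt(2)*s + 9*sqrt(2)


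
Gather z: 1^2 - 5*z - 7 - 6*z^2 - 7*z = -6*z^2 - 12*z - 6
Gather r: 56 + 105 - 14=147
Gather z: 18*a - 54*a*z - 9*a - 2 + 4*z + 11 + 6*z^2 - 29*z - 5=9*a + 6*z^2 + z*(-54*a - 25) + 4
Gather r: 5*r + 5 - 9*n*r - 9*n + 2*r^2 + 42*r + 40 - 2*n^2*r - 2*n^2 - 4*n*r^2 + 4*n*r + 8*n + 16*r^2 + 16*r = -2*n^2 - n + r^2*(18 - 4*n) + r*(-2*n^2 - 5*n + 63) + 45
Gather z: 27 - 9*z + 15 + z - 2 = 40 - 8*z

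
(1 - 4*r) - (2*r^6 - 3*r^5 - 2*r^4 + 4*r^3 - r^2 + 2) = -2*r^6 + 3*r^5 + 2*r^4 - 4*r^3 + r^2 - 4*r - 1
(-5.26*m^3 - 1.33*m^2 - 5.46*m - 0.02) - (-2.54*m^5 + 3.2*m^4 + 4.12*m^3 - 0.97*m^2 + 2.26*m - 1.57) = 2.54*m^5 - 3.2*m^4 - 9.38*m^3 - 0.36*m^2 - 7.72*m + 1.55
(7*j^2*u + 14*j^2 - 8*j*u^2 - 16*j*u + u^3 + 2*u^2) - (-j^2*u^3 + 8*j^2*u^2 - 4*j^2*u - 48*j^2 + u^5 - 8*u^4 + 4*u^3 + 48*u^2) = j^2*u^3 - 8*j^2*u^2 + 11*j^2*u + 62*j^2 - 8*j*u^2 - 16*j*u - u^5 + 8*u^4 - 3*u^3 - 46*u^2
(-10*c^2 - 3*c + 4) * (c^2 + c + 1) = -10*c^4 - 13*c^3 - 9*c^2 + c + 4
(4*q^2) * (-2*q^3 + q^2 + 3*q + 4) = -8*q^5 + 4*q^4 + 12*q^3 + 16*q^2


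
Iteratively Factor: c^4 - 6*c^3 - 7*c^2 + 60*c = (c - 5)*(c^3 - c^2 - 12*c) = (c - 5)*(c + 3)*(c^2 - 4*c) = c*(c - 5)*(c + 3)*(c - 4)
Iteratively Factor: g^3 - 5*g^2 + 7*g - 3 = (g - 1)*(g^2 - 4*g + 3) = (g - 3)*(g - 1)*(g - 1)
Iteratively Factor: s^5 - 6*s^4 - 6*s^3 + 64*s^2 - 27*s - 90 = (s - 2)*(s^4 - 4*s^3 - 14*s^2 + 36*s + 45) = (s - 3)*(s - 2)*(s^3 - s^2 - 17*s - 15) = (s - 3)*(s - 2)*(s + 3)*(s^2 - 4*s - 5) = (s - 5)*(s - 3)*(s - 2)*(s + 3)*(s + 1)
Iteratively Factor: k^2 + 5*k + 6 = (k + 3)*(k + 2)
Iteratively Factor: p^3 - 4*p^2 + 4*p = (p - 2)*(p^2 - 2*p) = p*(p - 2)*(p - 2)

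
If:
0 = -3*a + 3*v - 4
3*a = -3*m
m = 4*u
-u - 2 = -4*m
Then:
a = -8/15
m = 8/15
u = 2/15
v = 4/5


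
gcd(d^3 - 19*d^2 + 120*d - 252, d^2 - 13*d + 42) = d^2 - 13*d + 42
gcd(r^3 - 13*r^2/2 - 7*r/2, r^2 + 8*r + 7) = 1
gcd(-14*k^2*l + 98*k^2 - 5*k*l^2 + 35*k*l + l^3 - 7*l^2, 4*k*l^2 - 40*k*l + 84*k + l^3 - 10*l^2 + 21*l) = l - 7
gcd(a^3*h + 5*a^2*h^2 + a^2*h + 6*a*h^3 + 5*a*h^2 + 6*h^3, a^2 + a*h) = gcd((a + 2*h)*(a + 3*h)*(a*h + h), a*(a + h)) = 1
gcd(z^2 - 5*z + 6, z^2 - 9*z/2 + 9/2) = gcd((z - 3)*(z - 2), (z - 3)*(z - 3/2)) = z - 3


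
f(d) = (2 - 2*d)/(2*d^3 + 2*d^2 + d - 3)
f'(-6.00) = -0.01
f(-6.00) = -0.04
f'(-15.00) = 0.00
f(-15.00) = -0.00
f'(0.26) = 0.23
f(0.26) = -0.58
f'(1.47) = 0.00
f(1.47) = -0.10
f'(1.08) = -0.45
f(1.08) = -0.05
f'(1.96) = 0.04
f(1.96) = -0.09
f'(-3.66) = -0.08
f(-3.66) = -0.12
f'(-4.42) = -0.04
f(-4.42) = -0.08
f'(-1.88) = -0.51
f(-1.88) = -0.52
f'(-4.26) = -0.05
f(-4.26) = -0.08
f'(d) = (2 - 2*d)*(-6*d^2 - 4*d - 1)/(2*d^3 + 2*d^2 + d - 3)^2 - 2/(2*d^3 + 2*d^2 + d - 3)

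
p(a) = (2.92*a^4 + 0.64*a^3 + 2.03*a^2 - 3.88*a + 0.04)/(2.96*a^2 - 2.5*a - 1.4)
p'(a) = (2.5 - 5.92*a)*(2.92*a^4 + 0.64*a^3 + 2.03*a^2 - 3.88*a + 0.04)/(2.96*a^2 - 2.5*a - 1.4)^2 + (11.68*a^3 + 1.92*a^2 + 4.06*a - 3.88)/(2.96*a^2 - 2.5*a - 1.4) = (17.2864*a^5 - 20.0056*a^4 - 19.552*a^3 + 3.7218*a^2 - 5.9208*a + 5.532)/(8.7616*a^4 - 14.8*a^3 - 2.038*a^2 + 7.0*a + 1.96)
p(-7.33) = 47.25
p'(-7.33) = -13.42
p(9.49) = 100.96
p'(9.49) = 19.76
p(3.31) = 16.84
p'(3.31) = 7.31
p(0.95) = -1.01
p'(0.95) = -13.48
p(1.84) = 9.26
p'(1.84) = 1.28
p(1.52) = 10.17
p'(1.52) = -11.19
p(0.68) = 0.48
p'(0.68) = -1.56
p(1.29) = 26.18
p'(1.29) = -348.65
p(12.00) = 156.77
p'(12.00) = 24.72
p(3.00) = 14.68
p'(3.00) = 6.59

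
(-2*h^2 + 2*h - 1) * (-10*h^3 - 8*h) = 20*h^5 - 20*h^4 + 26*h^3 - 16*h^2 + 8*h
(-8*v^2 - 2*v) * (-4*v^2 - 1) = 32*v^4 + 8*v^3 + 8*v^2 + 2*v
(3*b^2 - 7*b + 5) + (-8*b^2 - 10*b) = -5*b^2 - 17*b + 5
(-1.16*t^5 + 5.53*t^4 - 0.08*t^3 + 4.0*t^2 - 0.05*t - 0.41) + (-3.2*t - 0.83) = -1.16*t^5 + 5.53*t^4 - 0.08*t^3 + 4.0*t^2 - 3.25*t - 1.24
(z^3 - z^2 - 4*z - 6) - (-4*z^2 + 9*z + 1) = z^3 + 3*z^2 - 13*z - 7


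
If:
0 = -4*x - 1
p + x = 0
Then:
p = 1/4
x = -1/4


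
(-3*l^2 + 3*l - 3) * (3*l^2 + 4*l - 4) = -9*l^4 - 3*l^3 + 15*l^2 - 24*l + 12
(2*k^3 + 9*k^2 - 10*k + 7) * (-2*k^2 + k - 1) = -4*k^5 - 16*k^4 + 27*k^3 - 33*k^2 + 17*k - 7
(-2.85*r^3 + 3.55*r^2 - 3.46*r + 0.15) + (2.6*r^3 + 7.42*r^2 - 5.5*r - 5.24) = -0.25*r^3 + 10.97*r^2 - 8.96*r - 5.09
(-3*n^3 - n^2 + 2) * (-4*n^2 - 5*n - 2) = 12*n^5 + 19*n^4 + 11*n^3 - 6*n^2 - 10*n - 4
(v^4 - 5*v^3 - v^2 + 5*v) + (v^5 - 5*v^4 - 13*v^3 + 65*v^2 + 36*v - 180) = v^5 - 4*v^4 - 18*v^3 + 64*v^2 + 41*v - 180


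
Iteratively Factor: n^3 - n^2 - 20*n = (n + 4)*(n^2 - 5*n) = (n - 5)*(n + 4)*(n)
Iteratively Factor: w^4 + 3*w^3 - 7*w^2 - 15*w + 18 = (w - 2)*(w^3 + 5*w^2 + 3*w - 9) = (w - 2)*(w - 1)*(w^2 + 6*w + 9) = (w - 2)*(w - 1)*(w + 3)*(w + 3)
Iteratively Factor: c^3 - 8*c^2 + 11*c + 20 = (c - 5)*(c^2 - 3*c - 4) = (c - 5)*(c + 1)*(c - 4)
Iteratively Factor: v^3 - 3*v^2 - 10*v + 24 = (v - 2)*(v^2 - v - 12) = (v - 2)*(v + 3)*(v - 4)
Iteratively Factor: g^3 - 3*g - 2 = (g + 1)*(g^2 - g - 2) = (g - 2)*(g + 1)*(g + 1)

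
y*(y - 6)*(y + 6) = y^3 - 36*y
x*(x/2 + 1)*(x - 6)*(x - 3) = x^4/2 - 7*x^3/2 + 18*x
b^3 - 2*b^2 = b^2*(b - 2)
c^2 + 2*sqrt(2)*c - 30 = (c - 3*sqrt(2))*(c + 5*sqrt(2))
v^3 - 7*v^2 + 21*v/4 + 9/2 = (v - 6)*(v - 3/2)*(v + 1/2)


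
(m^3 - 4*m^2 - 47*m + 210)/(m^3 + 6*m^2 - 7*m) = (m^2 - 11*m + 30)/(m*(m - 1))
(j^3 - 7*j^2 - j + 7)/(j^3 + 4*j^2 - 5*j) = (j^2 - 6*j - 7)/(j*(j + 5))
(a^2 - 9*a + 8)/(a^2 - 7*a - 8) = (a - 1)/(a + 1)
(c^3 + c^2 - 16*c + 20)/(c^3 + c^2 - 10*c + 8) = (c^2 + 3*c - 10)/(c^2 + 3*c - 4)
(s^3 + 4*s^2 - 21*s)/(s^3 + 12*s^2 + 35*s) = (s - 3)/(s + 5)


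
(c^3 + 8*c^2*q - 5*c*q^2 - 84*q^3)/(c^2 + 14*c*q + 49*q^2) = (c^2 + c*q - 12*q^2)/(c + 7*q)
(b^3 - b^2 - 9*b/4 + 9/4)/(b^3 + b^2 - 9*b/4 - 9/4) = (b - 1)/(b + 1)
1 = 1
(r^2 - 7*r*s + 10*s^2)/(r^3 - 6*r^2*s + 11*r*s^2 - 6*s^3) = (r - 5*s)/(r^2 - 4*r*s + 3*s^2)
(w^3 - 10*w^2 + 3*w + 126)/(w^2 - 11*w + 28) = (w^2 - 3*w - 18)/(w - 4)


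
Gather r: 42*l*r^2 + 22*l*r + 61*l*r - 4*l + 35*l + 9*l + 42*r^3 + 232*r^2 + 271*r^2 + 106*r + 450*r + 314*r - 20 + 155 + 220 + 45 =40*l + 42*r^3 + r^2*(42*l + 503) + r*(83*l + 870) + 400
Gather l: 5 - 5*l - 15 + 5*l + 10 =0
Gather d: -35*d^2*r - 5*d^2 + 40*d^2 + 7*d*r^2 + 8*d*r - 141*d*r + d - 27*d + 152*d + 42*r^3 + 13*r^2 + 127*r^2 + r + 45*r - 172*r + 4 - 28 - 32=d^2*(35 - 35*r) + d*(7*r^2 - 133*r + 126) + 42*r^3 + 140*r^2 - 126*r - 56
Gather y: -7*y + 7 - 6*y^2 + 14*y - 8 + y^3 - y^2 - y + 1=y^3 - 7*y^2 + 6*y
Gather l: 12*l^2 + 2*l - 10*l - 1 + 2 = 12*l^2 - 8*l + 1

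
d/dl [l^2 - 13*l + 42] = 2*l - 13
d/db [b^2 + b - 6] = 2*b + 1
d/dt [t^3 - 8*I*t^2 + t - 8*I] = 3*t^2 - 16*I*t + 1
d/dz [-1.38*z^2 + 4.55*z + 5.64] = 4.55 - 2.76*z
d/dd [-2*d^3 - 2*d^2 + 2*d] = -6*d^2 - 4*d + 2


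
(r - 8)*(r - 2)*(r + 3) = r^3 - 7*r^2 - 14*r + 48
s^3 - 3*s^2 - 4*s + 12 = (s - 3)*(s - 2)*(s + 2)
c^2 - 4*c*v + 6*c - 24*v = (c + 6)*(c - 4*v)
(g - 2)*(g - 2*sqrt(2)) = g^2 - 2*sqrt(2)*g - 2*g + 4*sqrt(2)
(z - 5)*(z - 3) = z^2 - 8*z + 15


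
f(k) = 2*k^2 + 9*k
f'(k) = 4*k + 9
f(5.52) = 110.62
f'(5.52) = 31.08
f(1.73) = 21.56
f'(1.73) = 15.92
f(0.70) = 7.28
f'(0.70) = 11.80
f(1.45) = 17.26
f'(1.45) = 14.80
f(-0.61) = -4.75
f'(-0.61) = 6.56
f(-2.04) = -10.04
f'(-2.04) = 0.84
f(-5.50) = 11.00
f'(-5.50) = -13.00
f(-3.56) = -6.69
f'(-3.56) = -5.24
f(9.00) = 243.00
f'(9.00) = 45.00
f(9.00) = 243.00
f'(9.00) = 45.00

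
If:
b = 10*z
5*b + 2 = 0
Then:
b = -2/5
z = -1/25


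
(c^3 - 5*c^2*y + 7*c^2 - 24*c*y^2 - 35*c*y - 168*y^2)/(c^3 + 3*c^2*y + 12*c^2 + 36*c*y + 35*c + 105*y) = (c - 8*y)/(c + 5)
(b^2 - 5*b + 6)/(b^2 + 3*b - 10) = (b - 3)/(b + 5)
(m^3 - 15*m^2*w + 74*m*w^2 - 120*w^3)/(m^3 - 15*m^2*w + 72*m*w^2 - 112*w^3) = (m^2 - 11*m*w + 30*w^2)/(m^2 - 11*m*w + 28*w^2)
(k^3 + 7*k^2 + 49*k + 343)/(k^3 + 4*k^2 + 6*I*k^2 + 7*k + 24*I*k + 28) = (k^2 + 7*k*(1 - I) - 49*I)/(k^2 + k*(4 - I) - 4*I)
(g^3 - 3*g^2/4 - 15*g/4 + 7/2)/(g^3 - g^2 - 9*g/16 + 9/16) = 4*(4*g^2 + g - 14)/(16*g^2 - 9)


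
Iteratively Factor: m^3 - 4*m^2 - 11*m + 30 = (m - 2)*(m^2 - 2*m - 15) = (m - 5)*(m - 2)*(m + 3)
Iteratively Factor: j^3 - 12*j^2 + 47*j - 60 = (j - 3)*(j^2 - 9*j + 20) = (j - 5)*(j - 3)*(j - 4)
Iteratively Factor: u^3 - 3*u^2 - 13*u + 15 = (u - 1)*(u^2 - 2*u - 15) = (u - 5)*(u - 1)*(u + 3)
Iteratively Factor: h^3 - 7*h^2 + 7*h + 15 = (h - 5)*(h^2 - 2*h - 3) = (h - 5)*(h + 1)*(h - 3)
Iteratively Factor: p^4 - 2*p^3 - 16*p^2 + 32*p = (p)*(p^3 - 2*p^2 - 16*p + 32) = p*(p + 4)*(p^2 - 6*p + 8) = p*(p - 4)*(p + 4)*(p - 2)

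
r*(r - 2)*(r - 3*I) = r^3 - 2*r^2 - 3*I*r^2 + 6*I*r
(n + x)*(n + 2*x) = n^2 + 3*n*x + 2*x^2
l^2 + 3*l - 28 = (l - 4)*(l + 7)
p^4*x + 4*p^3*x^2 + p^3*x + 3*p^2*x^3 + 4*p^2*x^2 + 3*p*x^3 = p*(p + x)*(p + 3*x)*(p*x + x)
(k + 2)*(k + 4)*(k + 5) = k^3 + 11*k^2 + 38*k + 40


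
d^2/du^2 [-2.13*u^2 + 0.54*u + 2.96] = -4.26000000000000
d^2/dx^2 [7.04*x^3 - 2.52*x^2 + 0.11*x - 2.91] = 42.24*x - 5.04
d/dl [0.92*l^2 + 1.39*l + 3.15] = 1.84*l + 1.39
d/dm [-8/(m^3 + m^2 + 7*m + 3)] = 8*(3*m^2 + 2*m + 7)/(m^3 + m^2 + 7*m + 3)^2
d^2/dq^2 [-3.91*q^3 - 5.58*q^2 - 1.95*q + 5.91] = -23.46*q - 11.16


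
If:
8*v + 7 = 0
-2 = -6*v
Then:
No Solution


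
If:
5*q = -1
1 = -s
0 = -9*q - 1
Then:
No Solution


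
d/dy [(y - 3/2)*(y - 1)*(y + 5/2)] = 3*y^2 - 19/4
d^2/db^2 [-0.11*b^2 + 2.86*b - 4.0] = -0.220000000000000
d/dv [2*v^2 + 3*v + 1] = 4*v + 3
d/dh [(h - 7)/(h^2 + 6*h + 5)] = (h^2 + 6*h - 2*(h - 7)*(h + 3) + 5)/(h^2 + 6*h + 5)^2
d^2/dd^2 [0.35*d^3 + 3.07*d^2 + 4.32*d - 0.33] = 2.1*d + 6.14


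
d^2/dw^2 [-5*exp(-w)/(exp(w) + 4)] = -5/(exp(2*w) + 4*exp(w)) - 15*exp(w)/(exp(w) + 4)^3 - 20/(exp(w) + 4)^3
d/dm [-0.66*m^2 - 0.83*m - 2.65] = -1.32*m - 0.83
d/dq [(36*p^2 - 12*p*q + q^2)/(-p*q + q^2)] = p*(36*p^2 - 72*p*q + 11*q^2)/(q^2*(p^2 - 2*p*q + q^2))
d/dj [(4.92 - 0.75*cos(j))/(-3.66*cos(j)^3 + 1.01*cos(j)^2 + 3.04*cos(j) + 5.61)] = (5.49*cos(j)^3 - 54.7791*cos(j)^2 + 9.9384*cos(j) + 19.1643)*sin(j)/(13.3956*cos(j)^6 - 7.3932*cos(j)^5 - 21.2327*cos(j)^4 - 34.9244*cos(j)^3 + 20.5738*cos(j)^2 + 34.1088*cos(j) + 31.4721)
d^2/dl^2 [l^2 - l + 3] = 2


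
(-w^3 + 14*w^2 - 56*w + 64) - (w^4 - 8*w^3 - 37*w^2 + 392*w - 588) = -w^4 + 7*w^3 + 51*w^2 - 448*w + 652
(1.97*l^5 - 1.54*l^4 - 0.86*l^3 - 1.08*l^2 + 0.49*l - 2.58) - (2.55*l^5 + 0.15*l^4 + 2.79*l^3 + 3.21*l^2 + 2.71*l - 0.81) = -0.58*l^5 - 1.69*l^4 - 3.65*l^3 - 4.29*l^2 - 2.22*l - 1.77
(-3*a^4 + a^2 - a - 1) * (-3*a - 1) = 9*a^5 + 3*a^4 - 3*a^3 + 2*a^2 + 4*a + 1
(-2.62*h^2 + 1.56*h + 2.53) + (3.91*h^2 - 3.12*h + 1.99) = 1.29*h^2 - 1.56*h + 4.52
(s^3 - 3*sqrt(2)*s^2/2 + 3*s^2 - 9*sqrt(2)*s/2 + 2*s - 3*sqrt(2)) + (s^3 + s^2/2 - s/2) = 2*s^3 - 3*sqrt(2)*s^2/2 + 7*s^2/2 - 9*sqrt(2)*s/2 + 3*s/2 - 3*sqrt(2)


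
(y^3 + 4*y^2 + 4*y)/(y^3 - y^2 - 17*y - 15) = y*(y^2 + 4*y + 4)/(y^3 - y^2 - 17*y - 15)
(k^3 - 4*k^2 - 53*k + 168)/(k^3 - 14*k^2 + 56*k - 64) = (k^2 + 4*k - 21)/(k^2 - 6*k + 8)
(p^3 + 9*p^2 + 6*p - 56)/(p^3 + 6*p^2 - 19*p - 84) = (p^2 + 2*p - 8)/(p^2 - p - 12)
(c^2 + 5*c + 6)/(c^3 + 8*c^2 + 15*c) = (c + 2)/(c*(c + 5))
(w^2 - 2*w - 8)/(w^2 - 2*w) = (w^2 - 2*w - 8)/(w*(w - 2))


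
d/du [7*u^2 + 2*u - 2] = 14*u + 2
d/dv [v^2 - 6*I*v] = 2*v - 6*I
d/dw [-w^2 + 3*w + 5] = 3 - 2*w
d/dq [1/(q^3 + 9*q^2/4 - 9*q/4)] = 12*(-4*q^2 - 6*q + 3)/(q^2*(4*q^2 + 9*q - 9)^2)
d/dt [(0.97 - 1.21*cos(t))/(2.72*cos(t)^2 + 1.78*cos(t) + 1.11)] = (-3.2912*cos(t)^2 + 5.2768*cos(t) + 3.0697)*sin(t)/(7.3984*cos(t)^4 + 9.6832*cos(t)^3 + 9.2068*cos(t)^2 + 3.9516*cos(t) + 1.2321)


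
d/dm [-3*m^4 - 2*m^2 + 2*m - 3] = -12*m^3 - 4*m + 2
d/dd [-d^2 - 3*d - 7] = -2*d - 3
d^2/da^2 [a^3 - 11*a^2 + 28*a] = 6*a - 22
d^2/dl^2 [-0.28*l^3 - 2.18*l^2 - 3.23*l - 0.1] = -1.68*l - 4.36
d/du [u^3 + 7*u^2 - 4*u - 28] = 3*u^2 + 14*u - 4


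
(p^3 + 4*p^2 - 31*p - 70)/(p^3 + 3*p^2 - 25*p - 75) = (p^2 + 9*p + 14)/(p^2 + 8*p + 15)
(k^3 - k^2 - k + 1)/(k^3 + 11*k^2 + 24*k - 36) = (k^2 - 1)/(k^2 + 12*k + 36)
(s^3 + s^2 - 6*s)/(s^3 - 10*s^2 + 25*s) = (s^2 + s - 6)/(s^2 - 10*s + 25)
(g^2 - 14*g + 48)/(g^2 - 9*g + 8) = (g - 6)/(g - 1)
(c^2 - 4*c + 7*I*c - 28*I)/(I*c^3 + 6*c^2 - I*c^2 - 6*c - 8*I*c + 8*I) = (-I*c^2 + c*(7 + 4*I) - 28)/(c^3 + c^2*(-1 - 6*I) + c*(-8 + 6*I) + 8)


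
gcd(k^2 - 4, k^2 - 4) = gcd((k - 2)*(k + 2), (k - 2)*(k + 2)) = k^2 - 4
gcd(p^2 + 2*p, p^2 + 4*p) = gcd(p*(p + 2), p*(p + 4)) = p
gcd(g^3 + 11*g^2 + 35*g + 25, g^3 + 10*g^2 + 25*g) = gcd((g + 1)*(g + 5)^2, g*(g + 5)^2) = g^2 + 10*g + 25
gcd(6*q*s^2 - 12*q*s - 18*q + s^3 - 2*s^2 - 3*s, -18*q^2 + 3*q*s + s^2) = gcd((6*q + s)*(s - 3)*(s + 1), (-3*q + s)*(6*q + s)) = 6*q + s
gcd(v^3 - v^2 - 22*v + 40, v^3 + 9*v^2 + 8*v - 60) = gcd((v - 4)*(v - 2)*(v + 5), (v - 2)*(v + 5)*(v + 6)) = v^2 + 3*v - 10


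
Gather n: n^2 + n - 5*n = n^2 - 4*n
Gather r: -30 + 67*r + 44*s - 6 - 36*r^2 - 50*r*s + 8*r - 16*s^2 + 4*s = -36*r^2 + r*(75 - 50*s) - 16*s^2 + 48*s - 36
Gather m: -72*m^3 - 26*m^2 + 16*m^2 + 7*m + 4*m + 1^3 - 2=-72*m^3 - 10*m^2 + 11*m - 1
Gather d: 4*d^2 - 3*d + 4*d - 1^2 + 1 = 4*d^2 + d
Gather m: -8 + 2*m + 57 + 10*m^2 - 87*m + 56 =10*m^2 - 85*m + 105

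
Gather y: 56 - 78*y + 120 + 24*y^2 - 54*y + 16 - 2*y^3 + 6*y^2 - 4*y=-2*y^3 + 30*y^2 - 136*y + 192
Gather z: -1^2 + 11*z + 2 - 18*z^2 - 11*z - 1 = -18*z^2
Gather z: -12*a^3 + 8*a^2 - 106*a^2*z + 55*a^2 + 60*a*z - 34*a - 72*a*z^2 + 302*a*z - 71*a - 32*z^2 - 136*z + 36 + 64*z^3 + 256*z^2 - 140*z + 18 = -12*a^3 + 63*a^2 - 105*a + 64*z^3 + z^2*(224 - 72*a) + z*(-106*a^2 + 362*a - 276) + 54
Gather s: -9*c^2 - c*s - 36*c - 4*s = -9*c^2 - 36*c + s*(-c - 4)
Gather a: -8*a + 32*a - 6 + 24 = 24*a + 18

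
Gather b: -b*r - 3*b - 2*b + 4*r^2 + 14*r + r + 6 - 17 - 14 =b*(-r - 5) + 4*r^2 + 15*r - 25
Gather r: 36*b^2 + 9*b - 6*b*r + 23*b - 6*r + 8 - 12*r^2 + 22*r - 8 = 36*b^2 + 32*b - 12*r^2 + r*(16 - 6*b)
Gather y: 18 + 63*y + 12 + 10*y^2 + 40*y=10*y^2 + 103*y + 30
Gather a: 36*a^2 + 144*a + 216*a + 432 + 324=36*a^2 + 360*a + 756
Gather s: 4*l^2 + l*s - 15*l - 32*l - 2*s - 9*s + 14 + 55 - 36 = 4*l^2 - 47*l + s*(l - 11) + 33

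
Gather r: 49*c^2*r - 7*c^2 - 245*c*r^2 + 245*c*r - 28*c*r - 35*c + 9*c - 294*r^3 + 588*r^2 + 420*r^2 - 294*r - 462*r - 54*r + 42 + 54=-7*c^2 - 26*c - 294*r^3 + r^2*(1008 - 245*c) + r*(49*c^2 + 217*c - 810) + 96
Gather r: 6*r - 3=6*r - 3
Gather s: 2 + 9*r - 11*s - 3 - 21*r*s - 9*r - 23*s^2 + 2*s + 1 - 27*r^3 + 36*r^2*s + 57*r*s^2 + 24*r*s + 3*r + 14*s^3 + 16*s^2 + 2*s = -27*r^3 + 3*r + 14*s^3 + s^2*(57*r - 7) + s*(36*r^2 + 3*r - 7)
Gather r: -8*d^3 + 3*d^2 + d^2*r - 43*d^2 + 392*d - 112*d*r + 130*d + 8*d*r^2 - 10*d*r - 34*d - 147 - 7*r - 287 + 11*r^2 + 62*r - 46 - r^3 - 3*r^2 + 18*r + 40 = -8*d^3 - 40*d^2 + 488*d - r^3 + r^2*(8*d + 8) + r*(d^2 - 122*d + 73) - 440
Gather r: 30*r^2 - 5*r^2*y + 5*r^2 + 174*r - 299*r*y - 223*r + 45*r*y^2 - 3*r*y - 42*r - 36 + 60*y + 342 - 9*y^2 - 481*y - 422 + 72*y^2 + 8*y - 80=r^2*(35 - 5*y) + r*(45*y^2 - 302*y - 91) + 63*y^2 - 413*y - 196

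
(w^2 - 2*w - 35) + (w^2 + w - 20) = 2*w^2 - w - 55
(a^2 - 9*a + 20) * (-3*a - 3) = -3*a^3 + 24*a^2 - 33*a - 60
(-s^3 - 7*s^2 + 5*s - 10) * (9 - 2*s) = 2*s^4 + 5*s^3 - 73*s^2 + 65*s - 90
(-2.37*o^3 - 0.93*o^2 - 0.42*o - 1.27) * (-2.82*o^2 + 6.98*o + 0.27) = 6.6834*o^5 - 13.92*o^4 - 5.9469*o^3 + 0.3987*o^2 - 8.978*o - 0.3429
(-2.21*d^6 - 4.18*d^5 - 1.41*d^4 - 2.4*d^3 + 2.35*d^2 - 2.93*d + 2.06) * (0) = 0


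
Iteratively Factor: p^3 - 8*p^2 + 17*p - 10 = (p - 1)*(p^2 - 7*p + 10) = (p - 5)*(p - 1)*(p - 2)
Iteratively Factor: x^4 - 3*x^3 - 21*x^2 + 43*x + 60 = (x - 3)*(x^3 - 21*x - 20) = (x - 5)*(x - 3)*(x^2 + 5*x + 4) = (x - 5)*(x - 3)*(x + 4)*(x + 1)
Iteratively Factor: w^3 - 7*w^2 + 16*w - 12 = (w - 2)*(w^2 - 5*w + 6) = (w - 3)*(w - 2)*(w - 2)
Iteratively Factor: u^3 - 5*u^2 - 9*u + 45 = (u + 3)*(u^2 - 8*u + 15) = (u - 5)*(u + 3)*(u - 3)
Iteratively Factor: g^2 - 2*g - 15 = (g + 3)*(g - 5)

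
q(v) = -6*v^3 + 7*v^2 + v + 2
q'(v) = -18*v^2 + 14*v + 1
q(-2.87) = 198.63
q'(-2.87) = -187.44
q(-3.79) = 425.40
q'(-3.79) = -310.61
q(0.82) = 4.22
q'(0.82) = 0.38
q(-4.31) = 608.10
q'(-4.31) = -393.71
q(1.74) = -6.67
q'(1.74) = -29.14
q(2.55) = -49.42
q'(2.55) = -80.34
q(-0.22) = 2.18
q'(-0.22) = -2.95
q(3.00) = -94.00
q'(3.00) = -119.00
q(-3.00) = 224.00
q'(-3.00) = -203.00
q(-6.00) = 1544.00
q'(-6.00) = -731.00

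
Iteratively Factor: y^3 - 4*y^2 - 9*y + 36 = (y + 3)*(y^2 - 7*y + 12) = (y - 4)*(y + 3)*(y - 3)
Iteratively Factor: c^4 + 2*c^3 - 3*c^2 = (c)*(c^3 + 2*c^2 - 3*c) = c^2*(c^2 + 2*c - 3) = c^2*(c - 1)*(c + 3)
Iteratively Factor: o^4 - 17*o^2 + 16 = (o + 1)*(o^3 - o^2 - 16*o + 16) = (o + 1)*(o + 4)*(o^2 - 5*o + 4) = (o - 4)*(o + 1)*(o + 4)*(o - 1)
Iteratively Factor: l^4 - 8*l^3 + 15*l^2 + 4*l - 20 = (l - 5)*(l^3 - 3*l^2 + 4) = (l - 5)*(l - 2)*(l^2 - l - 2) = (l - 5)*(l - 2)^2*(l + 1)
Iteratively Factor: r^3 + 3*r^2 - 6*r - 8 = (r + 1)*(r^2 + 2*r - 8) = (r - 2)*(r + 1)*(r + 4)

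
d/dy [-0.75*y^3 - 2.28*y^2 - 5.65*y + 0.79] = -2.25*y^2 - 4.56*y - 5.65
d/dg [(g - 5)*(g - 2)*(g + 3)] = 3*g^2 - 8*g - 11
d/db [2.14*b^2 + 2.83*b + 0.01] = 4.28*b + 2.83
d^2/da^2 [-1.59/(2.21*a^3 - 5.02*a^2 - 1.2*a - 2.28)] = ((21.0834*a - 15.9636)*(-2.21*a^3 + 5.02*a^2 + 1.2*a + 2.28) + 1.59*(-13.26*a^2 + 20.08*a + 2.4)*(-6.63*a^2 + 10.04*a + 1.2))/(-2.21*a^3 + 5.02*a^2 + 1.2*a + 2.28)^3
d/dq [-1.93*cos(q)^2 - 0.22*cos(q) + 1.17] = (3.86*cos(q) + 0.22)*sin(q)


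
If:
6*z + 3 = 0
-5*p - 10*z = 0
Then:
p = 1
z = -1/2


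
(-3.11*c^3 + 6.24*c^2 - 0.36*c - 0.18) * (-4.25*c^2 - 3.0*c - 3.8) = 13.2175*c^5 - 17.19*c^4 - 5.372*c^3 - 21.867*c^2 + 1.908*c + 0.684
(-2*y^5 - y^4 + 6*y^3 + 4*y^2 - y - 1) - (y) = -2*y^5 - y^4 + 6*y^3 + 4*y^2 - 2*y - 1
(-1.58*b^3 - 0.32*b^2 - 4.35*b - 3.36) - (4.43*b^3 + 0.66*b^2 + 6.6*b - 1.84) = -6.01*b^3 - 0.98*b^2 - 10.95*b - 1.52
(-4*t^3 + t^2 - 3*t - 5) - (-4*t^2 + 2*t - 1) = -4*t^3 + 5*t^2 - 5*t - 4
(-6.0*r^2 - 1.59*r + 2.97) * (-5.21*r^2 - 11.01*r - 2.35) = 31.26*r^4 + 74.3439*r^3 + 16.1322*r^2 - 28.9632*r - 6.9795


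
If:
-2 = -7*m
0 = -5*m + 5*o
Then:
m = 2/7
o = 2/7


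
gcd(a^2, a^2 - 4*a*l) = a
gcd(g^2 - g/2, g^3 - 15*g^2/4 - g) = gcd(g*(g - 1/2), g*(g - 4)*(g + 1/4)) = g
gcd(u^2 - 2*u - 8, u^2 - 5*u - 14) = u + 2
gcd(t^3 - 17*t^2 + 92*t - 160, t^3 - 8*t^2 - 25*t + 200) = t^2 - 13*t + 40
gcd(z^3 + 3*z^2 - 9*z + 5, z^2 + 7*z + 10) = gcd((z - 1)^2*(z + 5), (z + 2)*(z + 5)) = z + 5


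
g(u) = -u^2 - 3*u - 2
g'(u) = -2*u - 3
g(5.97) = -55.55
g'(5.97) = -14.94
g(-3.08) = -2.25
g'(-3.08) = 3.16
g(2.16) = -13.15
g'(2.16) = -7.32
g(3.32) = -22.98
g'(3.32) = -9.64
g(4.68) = -37.94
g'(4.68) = -12.36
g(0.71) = -4.63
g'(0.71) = -4.42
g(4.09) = -31.00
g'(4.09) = -11.18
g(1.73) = -10.18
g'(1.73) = -6.46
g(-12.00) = -110.00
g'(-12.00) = 21.00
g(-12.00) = -110.00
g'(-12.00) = 21.00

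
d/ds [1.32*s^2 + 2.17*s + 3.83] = 2.64*s + 2.17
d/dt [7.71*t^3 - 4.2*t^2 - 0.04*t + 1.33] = 23.13*t^2 - 8.4*t - 0.04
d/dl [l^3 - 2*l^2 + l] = 3*l^2 - 4*l + 1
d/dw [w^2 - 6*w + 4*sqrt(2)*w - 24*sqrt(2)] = 2*w - 6 + 4*sqrt(2)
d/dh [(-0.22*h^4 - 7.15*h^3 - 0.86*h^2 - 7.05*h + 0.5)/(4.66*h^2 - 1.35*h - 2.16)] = (-2.0504*h^5 - 32.428*h^4 + 21.2058*h^3 + 80.346*h^2 - 0.944799999999999*h + 15.903)/(21.7156*h^4 - 12.582*h^3 - 18.3087*h^2 + 5.832*h + 4.6656)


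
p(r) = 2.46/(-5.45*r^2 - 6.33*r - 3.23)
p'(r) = 2.46*(10.9*r + 6.33)/(-5.45*r^2 - 6.33*r - 3.23)^2 = (26.814*r + 15.5718)/(5.45*r^2 + 6.33*r + 3.23)^2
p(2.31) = -0.05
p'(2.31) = 0.04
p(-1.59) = -0.35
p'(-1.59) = -0.56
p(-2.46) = -0.12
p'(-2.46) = -0.12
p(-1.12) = -0.83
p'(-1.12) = -1.63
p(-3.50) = -0.05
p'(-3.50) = -0.03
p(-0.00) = -0.76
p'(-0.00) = 1.49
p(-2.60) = -0.10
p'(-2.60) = -0.10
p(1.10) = -0.15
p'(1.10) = 0.16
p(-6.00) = -0.02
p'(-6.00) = -0.01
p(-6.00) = -0.02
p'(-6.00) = -0.01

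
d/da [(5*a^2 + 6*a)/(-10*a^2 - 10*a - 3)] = 2*(5*a^2 - 15*a - 9)/(100*a^4 + 200*a^3 + 160*a^2 + 60*a + 9)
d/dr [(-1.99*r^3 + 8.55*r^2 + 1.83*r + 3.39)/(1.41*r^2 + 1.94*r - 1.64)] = (-2.8059*r^4 - 7.7212*r^3 + 23.7975*r^2 - 37.6038*r - 9.5778)/(1.9881*r^4 + 5.4708*r^3 - 0.8612*r^2 - 6.3632*r + 2.6896)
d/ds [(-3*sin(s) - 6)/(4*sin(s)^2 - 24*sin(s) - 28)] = 3*(sin(s)^2 + 4*sin(s) - 5)*cos(s)/(4*(sin(s) - 7)^2*(sin(s) + 1)^2)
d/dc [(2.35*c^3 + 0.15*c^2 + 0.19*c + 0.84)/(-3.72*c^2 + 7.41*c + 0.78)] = (-8.742*c^4 + 34.827*c^3 + 7.3173*c^2 + 6.4836*c - 6.0762)/(13.8384*c^4 - 55.1304*c^3 + 49.1049*c^2 + 11.5596*c + 0.6084)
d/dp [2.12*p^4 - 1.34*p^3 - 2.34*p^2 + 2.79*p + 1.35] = 8.48*p^3 - 4.02*p^2 - 4.68*p + 2.79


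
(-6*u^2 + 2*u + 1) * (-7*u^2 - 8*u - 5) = 42*u^4 + 34*u^3 + 7*u^2 - 18*u - 5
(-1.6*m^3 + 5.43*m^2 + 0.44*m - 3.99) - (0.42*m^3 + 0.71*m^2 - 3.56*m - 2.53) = -2.02*m^3 + 4.72*m^2 + 4.0*m - 1.46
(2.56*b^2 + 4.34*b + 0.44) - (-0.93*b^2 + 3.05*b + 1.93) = 3.49*b^2 + 1.29*b - 1.49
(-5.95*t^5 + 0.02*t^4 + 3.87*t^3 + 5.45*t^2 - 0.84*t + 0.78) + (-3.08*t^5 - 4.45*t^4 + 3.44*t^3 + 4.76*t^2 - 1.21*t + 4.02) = -9.03*t^5 - 4.43*t^4 + 7.31*t^3 + 10.21*t^2 - 2.05*t + 4.8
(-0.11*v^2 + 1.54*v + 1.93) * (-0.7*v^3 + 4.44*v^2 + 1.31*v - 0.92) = 0.077*v^5 - 1.5664*v^4 + 5.3425*v^3 + 10.6878*v^2 + 1.1115*v - 1.7756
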